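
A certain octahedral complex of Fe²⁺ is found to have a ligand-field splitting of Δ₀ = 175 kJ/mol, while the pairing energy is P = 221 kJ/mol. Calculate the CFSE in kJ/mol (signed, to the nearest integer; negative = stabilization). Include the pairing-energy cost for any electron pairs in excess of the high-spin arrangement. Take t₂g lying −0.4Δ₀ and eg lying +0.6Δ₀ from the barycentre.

Fe sits in group 8; removing 2 electrons leaves Fe²⁺ with 8 − 2 = 6 d electrons.
Δ₀ < P, so pairing is avoided: the ground state is high-spin.
That gives t₂g⁴ eg².
Orbital CFSE = -0.4Δ₀ = -0.4 × 175 = -70 kJ/mol.
High-spin has no excess pairs, so no pairing correction applies.

-70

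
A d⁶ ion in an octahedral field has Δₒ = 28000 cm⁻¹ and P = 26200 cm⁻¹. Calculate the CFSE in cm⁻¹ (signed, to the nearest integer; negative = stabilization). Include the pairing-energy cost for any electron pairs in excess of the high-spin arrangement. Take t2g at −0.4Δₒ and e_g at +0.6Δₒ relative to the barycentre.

-14800

Since Δₒ = 28000 cm⁻¹ > P = 26200 cm⁻¹, the complex adopts the low-spin configuration.
Filling d⁶ accordingly: t2g^6 e_g^0.
Orbital CFSE = -2.4Δₒ = -2.4 × 28000 = -67200 cm⁻¹.
Excess pairs vs high-spin: 3 − 1 = 2; pairing cost = +52400 cm⁻¹.
Net CFSE = -67200 + 52400 = -14800 cm⁻¹.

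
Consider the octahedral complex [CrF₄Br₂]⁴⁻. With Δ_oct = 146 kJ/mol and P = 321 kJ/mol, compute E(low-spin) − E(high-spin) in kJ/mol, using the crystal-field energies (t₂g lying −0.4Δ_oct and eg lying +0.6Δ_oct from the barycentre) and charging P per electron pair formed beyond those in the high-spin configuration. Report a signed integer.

Ligand charges: 4×(-1) from F⁻ and 2×(-1) from Br⁻ sum to -6; with overall charge -4, Cr is +2.
Cr is in group 6, so Cr²⁺ is d⁴ (6 − 2 = 4).
In the high-spin limit (t₂g³ eg¹) the orbital term is -0.6Δ_oct = -88 kJ/mol, with no excess pairing.
For low-spin the configuration is t₂g⁴ eg⁰: orbital energy -1.6 × 146 = -234 kJ/mol, and 1 additional pair relative to high-spin adds 321 kJ/mol, giving 87 kJ/mol.
The difference is 87 − (-88) = 175 kJ/mol, so high-spin lies lower.

175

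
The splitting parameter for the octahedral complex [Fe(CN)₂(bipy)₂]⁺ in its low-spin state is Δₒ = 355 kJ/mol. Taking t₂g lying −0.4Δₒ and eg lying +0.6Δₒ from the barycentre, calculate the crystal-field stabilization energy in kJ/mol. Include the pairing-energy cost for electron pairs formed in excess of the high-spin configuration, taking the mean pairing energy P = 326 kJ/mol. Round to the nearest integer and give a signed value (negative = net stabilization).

Ligand charges: 2×(-1) from CN⁻ and 2×(+0) from bipy sum to -2; with overall charge +1, Fe is +3.
Group 8 minus oxidation state +3 gives a d⁵ configuration for Fe³⁺.
Electron filling gives t₂g⁵ eg⁰.
Orbital CFSE = 5(-0.4) + 0(0.6) = -2.0Δₒ = -2.0 × 355 = -710 kJ/mol.
Pairing penalty: 2 pairs vs 0 in the high-spin reference → 2 extra × P = 652 kJ/mol.
Overall CFSE = -710 + 652 = -58 kJ/mol.

-58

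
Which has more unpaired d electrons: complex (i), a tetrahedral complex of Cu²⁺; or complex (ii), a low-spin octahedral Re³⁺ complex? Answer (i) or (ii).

(i): Group 11 minus oxidation state +2 gives a d⁹ configuration for Cu²⁺; With tetrahedral geometry the complex is necessarily high-spin; e⁴ t₂⁵ → 1 unpaired.
(ii): Re³⁺: group 7, so d-count = 7 − 3 = 4; t2g^4 e_g^0 → 2 unpaired.
So (ii) has more unpaired electrons.

(ii)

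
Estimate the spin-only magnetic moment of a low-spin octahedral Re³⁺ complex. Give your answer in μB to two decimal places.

2.83 μB

Re is in group 7, so Re³⁺ is d⁴ (7 − 3 = 4).
Configuration: t2g^4 e_g^0 → 2 unpaired electrons.
μ(spin-only) = √[2(2+2)] = √8 ≈ 2.83 μB.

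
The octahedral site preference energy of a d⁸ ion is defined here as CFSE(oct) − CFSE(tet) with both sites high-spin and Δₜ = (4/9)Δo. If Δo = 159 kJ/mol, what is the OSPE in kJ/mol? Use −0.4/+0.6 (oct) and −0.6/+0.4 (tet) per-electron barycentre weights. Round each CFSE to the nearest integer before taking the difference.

-134

Octahedral (high-spin): t₂g⁶ eg², CFSE = 6(−0.4) + 2(+0.6) = -1.2Δo = -1.2 × 159 = -191 kJ/mol.
Tetrahedral: e⁴ t₂⁴, CFSE = 4(−0.6) + 4(+0.4) = -0.8Δₜ = -0.8 × (4/9) × 159 = -57 kJ/mol.
OSPE = CFSE(oct) − CFSE(tet) = -191 − (-57) = -134 kJ/mol.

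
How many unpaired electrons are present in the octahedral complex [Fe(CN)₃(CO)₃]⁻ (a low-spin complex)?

Ligand charges: 3×(-1) from CN⁻ and 3×(+0) from CO sum to -3; with overall charge -1, Fe is +2.
Fe sits in group 8; removing 2 electrons leaves Fe²⁺ with 8 − 2 = 6 d electrons.
Configuration: t₂g⁶ eg⁰, giving 0 unpaired electrons.

0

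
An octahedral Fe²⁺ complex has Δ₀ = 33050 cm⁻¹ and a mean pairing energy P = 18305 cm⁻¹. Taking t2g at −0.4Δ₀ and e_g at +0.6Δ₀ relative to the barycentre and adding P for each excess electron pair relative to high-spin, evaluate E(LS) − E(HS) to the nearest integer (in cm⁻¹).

Group 8 minus oxidation state +2 gives a d⁶ configuration for Fe²⁺.
High-spin: t2g^4 e_g^2, CFSE = -0.4Δ₀ = -13220 cm⁻¹.
Low-spin: t2g^6 e_g^0, orbital CFSE = -2.4Δ₀ = -79320 cm⁻¹; plus 2 excess pairs × P = +36610 cm⁻¹; total -42710 cm⁻¹.
The difference is -42710 − (-13220) = -29490 cm⁻¹, so low-spin lies lower.

-29490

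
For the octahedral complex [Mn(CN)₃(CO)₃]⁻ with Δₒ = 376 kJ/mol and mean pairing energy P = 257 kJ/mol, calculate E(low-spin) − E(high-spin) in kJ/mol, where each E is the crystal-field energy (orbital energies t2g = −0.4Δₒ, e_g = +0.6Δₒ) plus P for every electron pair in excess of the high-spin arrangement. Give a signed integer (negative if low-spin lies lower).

Ligand charges: 3×(-1) from CN⁻ and 3×(+0) from CO sum to -3; with overall charge -1, Mn is +2.
Mn is in group 7, so Mn²⁺ is d⁵ (7 − 2 = 5).
High-spin: t2g^3 e_g^2, CFSE = 0.0Δₒ = 0 kJ/mol.
For low-spin the configuration is t2g^5 e_g^0: orbital energy -2.0 × 376 = -752 kJ/mol, and 2 additional pairs relative to high-spin add 514 kJ/mol, giving -238 kJ/mol.
E(LS) − E(HS) = -238 − (0) = -238 kJ/mol.

-238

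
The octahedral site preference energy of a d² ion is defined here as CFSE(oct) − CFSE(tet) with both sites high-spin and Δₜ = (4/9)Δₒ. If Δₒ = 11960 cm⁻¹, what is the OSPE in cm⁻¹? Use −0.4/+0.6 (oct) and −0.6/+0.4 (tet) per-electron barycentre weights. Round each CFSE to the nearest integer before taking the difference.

-3189

Octahedral high-spin t₂g² eg⁰: CFSE = -0.8 × 11960 = -9568 cm⁻¹.
Tetrahedral e² t₂⁰ gives -1.2Δₜ = -1.2 × (4/9) × 11960 = -6379 cm⁻¹.
Subtracting, OSPE = -9568 − (-6379) = -3189 cm⁻¹.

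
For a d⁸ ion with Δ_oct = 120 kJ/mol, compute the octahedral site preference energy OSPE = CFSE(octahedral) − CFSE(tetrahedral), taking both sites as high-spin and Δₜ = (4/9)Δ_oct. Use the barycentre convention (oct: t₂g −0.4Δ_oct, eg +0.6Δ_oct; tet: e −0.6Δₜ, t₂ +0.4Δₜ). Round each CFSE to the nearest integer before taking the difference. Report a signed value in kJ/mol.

-101

In an octahedral site d⁸ (HS) is t2g^6 e_g^2, giving CFSE(oct) = -1.2Δ_oct = -144 kJ/mol.
Tetrahedral: e^4 t2^4, CFSE = 4(−0.6) + 4(+0.4) = -0.8Δₜ = -0.8 × (4/9) × 120 = -43 kJ/mol.
OSPE = -144 − (-43) = -101 kJ/mol.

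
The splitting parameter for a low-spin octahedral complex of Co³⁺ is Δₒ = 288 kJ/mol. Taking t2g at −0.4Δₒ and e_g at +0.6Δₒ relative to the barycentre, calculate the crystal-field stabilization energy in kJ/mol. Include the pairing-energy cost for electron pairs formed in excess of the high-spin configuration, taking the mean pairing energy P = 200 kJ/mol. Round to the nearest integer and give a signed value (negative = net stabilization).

Co is in group 9, so Co³⁺ is d⁶ (9 − 3 = 6).
The d⁶ electrons fill as t2g^6 e_g^0.
CFSE(orbital) = 6×(-0.4Δₒ) + 0×(0.6Δₒ) = -2.4Δₒ; with Δₒ = 288 kJ/mol that is -691 kJ/mol.
Relative to high-spin t2g^4 e_g^2 (1 paired), the low-spin configuration has 2 additional pairs, contributing +2 × 200 = +400 kJ/mol.
Overall CFSE = -691 + 400 = -291 kJ/mol.

-291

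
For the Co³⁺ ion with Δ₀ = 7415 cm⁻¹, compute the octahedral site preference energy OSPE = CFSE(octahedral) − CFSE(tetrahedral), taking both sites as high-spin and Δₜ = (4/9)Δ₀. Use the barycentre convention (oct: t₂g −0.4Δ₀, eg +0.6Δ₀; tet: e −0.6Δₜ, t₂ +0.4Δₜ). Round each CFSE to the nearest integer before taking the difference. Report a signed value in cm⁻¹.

-989

Co³⁺: group 9, so d-count = 9 − 3 = 6.
Octahedral (high-spin): t₂g⁴ eg², CFSE = 4(−0.4) + 2(+0.6) = -0.4Δ₀ = -0.4 × 7415 = -2966 cm⁻¹.
Tetrahedral: e³ t₂³, CFSE = 3(−0.6) + 3(+0.4) = -0.6Δₜ = -0.6 × (4/9) × 7415 = -1977 cm⁻¹.
OSPE = -2966 − (-1977) = -989 cm⁻¹.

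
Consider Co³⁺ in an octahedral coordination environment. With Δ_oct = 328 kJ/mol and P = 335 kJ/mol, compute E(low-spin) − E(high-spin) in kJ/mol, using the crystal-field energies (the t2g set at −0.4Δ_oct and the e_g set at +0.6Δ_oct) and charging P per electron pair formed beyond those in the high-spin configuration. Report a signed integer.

14

Co sits in group 9; removing 3 electrons leaves Co³⁺ with 9 − 3 = 6 d electrons.
High-spin d⁶ fills as t2g^4 e_g^2 with CFSE 4(−0.4) + 2(+0.6) = -0.4Δ_oct = -131 kJ/mol.
Low-spin: t2g^6 e_g^0, orbital CFSE = -2.4Δ_oct = -787 kJ/mol; plus 2 excess pairs × P = +670 kJ/mol; total -117 kJ/mol.
E(LS) − E(HS) = -117 − (-131) = 14 kJ/mol.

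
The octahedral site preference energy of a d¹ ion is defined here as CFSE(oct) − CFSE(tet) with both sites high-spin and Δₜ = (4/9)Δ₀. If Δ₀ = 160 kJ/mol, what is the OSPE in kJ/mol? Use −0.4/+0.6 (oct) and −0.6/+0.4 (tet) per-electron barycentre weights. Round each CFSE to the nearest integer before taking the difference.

-21

In an octahedral site d¹ (HS) is t₂g¹ eg⁰, giving CFSE(oct) = -0.4Δ₀ = -64 kJ/mol.
Tetrahedral: e¹ t₂⁰, CFSE = 1(−0.6) + 0(+0.4) = -0.6Δₜ = -0.6 × (4/9) × 160 = -43 kJ/mol.
OSPE = CFSE(oct) − CFSE(tet) = -64 − (-43) = -21 kJ/mol.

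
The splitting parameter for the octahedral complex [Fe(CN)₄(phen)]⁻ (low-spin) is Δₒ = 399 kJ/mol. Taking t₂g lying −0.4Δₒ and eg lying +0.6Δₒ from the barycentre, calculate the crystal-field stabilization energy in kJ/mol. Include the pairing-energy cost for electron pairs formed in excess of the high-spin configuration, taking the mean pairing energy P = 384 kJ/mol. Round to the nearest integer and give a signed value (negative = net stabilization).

-30

Ligand charges: 4×(-1) from CN⁻ and 1×(+0) from phen sum to -4; with overall charge -1, Fe is +3.
Fe is in group 8, so Fe³⁺ is d⁵ (8 − 3 = 5).
The d⁵ electrons fill as t₂g⁵ eg⁰.
CFSE(orbital) = 5×(-0.4Δₒ) + 0×(0.6Δₒ) = -2.0Δₒ; with Δₒ = 399 kJ/mol that is -798 kJ/mol.
Relative to high-spin t₂g³ eg² (0 paired), the low-spin configuration has 2 additional pairs, contributing +2 × 384 = +768 kJ/mol.
Combining: -798 + 768 = -30 kJ/mol.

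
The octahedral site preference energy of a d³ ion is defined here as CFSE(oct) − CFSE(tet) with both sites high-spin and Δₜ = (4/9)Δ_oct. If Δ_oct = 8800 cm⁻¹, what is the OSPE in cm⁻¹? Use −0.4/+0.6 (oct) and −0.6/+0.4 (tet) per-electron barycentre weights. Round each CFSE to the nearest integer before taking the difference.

Octahedral (high-spin): t₂g³ eg⁰, CFSE = 3(−0.4) + 0(+0.6) = -1.2Δ_oct = -1.2 × 8800 = -10560 cm⁻¹.
Tetrahedral: e² t₂¹, CFSE = 2(−0.6) + 1(+0.4) = -0.8Δₜ = -0.8 × (4/9) × 8800 = -3129 cm⁻¹.
OSPE = CFSE(oct) − CFSE(tet) = -10560 − (-3129) = -7431 cm⁻¹.

-7431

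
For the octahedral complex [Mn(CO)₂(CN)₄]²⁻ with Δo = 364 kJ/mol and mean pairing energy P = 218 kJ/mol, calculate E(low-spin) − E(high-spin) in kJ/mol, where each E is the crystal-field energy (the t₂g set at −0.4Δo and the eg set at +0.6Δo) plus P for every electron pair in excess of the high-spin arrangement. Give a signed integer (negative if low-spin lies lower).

Ligand charges: 2×(+0) from CO and 4×(-1) from CN⁻ sum to -4; with overall charge -2, Mn is +2.
Mn is in group 7, so Mn²⁺ is d⁵ (7 − 2 = 5).
In the high-spin limit (t₂g³ eg²) the orbital term is 0.0Δo = 0 kJ/mol, with no excess pairing.
Low-spin: t₂g⁵ eg⁰, orbital CFSE = -2.0Δo = -728 kJ/mol; plus 2 excess pairs × P = +436 kJ/mol; total -292 kJ/mol.
The difference is -292 − (0) = -292 kJ/mol, so low-spin lies lower.

-292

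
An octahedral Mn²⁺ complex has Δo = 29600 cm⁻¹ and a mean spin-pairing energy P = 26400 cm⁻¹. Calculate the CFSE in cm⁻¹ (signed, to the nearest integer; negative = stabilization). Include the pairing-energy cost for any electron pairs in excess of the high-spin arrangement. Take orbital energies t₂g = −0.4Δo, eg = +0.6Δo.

Group 7 minus oxidation state +2 gives a d⁵ configuration for Mn²⁺.
Since Δo = 29600 cm⁻¹ > P = 26400 cm⁻¹, the complex adopts the low-spin configuration.
Filling d⁵ accordingly: t₂g⁵ eg⁰.
Orbital CFSE = -2.0Δo = -2.0 × 29600 = -59200 cm⁻¹.
Excess pairs vs high-spin: 2 − 0 = 2; pairing cost = +52800 cm⁻¹.
Net CFSE = -59200 + 52800 = -6400 cm⁻¹.

-6400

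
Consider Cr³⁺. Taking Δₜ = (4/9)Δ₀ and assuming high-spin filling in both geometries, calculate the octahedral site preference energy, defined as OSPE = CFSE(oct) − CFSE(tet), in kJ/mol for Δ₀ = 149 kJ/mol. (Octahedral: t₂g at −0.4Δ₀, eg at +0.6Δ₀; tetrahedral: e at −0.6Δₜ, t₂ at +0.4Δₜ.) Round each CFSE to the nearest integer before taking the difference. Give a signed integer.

Group 6 minus oxidation state +3 gives a d³ configuration for Cr³⁺.
In an octahedral site d³ (HS) is t₂g³ eg⁰, giving CFSE(oct) = -1.2Δ₀ = -179 kJ/mol.
Tetrahedral e² t₂¹ gives -0.8Δₜ = -0.8 × (4/9) × 149 = -53 kJ/mol.
OSPE = CFSE(oct) − CFSE(tet) = -179 − (-53) = -126 kJ/mol.

-126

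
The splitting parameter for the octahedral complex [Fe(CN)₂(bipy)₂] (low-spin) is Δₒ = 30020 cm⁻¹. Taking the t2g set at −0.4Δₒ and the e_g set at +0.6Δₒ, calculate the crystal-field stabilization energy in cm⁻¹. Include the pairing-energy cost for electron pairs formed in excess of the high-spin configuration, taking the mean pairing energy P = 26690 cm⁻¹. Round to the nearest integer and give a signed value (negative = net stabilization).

Ligand charges: 2×(-1) from CN⁻ and 2×(+0) from bipy sum to -2; with overall charge +0, Fe is +2.
Fe is in group 8, so Fe²⁺ is d⁶ (8 − 2 = 6).
The d⁶ electrons fill as t2g^6 e_g^0.
The orbital stabilization is -2.4Δₒ = -2.4 × 30020 = -72048 cm⁻¹.
High-spin d⁶ would be t2g^4 e_g^2 with 1 pair; low-spin has 3, so 2 excess pairs cost +2P = +53380 cm⁻¹.
Combining: -72048 + 53380 = -18668 cm⁻¹.

-18668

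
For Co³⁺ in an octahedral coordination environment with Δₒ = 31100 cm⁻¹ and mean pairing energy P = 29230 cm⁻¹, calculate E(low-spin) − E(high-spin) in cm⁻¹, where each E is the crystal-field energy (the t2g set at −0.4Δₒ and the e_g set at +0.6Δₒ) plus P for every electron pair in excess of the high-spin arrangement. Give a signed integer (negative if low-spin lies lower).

-3740

Co sits in group 9; removing 3 electrons leaves Co³⁺ with 9 − 3 = 6 d electrons.
In the high-spin limit (t2g^4 e_g^2) the orbital term is -0.4Δₒ = -12440 cm⁻¹, with no excess pairing.
Low-spin: t2g^6 e_g^0, orbital CFSE = -2.4Δₒ = -74640 cm⁻¹; plus 2 excess pairs × P = +58460 cm⁻¹; total -16180 cm⁻¹.
E(LS) − E(HS) = -16180 − (-12440) = -3740 cm⁻¹.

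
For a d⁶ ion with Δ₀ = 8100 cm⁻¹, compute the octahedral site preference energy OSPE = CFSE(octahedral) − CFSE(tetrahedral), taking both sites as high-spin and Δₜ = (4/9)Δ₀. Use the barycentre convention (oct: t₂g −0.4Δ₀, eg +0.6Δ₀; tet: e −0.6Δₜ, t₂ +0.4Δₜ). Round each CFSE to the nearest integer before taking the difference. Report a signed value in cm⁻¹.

-1080

In an octahedral site d⁶ (HS) is t₂g⁴ eg², giving CFSE(oct) = -0.4Δ₀ = -3240 cm⁻¹.
Tetrahedral: e³ t₂³, CFSE = 3(−0.6) + 3(+0.4) = -0.6Δₜ = -0.6 × (4/9) × 8100 = -2160 cm⁻¹.
OSPE = -3240 − (-2160) = -1080 cm⁻¹.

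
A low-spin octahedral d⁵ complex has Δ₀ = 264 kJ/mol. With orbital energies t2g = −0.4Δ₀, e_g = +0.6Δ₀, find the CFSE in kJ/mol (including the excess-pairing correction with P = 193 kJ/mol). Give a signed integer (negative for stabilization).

-142

The d⁵ electrons fill as t2g^5 e_g^0.
CFSE(orbital) = 5×(-0.4Δ₀) + 0×(0.6Δ₀) = -2.0Δ₀; with Δ₀ = 264 kJ/mol that is -528 kJ/mol.
Pairing penalty: 2 pairs vs 0 in the high-spin reference → 2 extra × P = 386 kJ/mol.
Overall CFSE = -528 + 386 = -142 kJ/mol.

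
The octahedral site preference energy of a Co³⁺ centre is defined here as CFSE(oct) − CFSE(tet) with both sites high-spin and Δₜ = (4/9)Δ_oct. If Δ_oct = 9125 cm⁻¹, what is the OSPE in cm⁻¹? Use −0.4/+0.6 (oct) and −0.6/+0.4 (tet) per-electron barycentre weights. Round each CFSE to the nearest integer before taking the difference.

-1217

Co is in group 9, so Co³⁺ is d⁶ (9 − 3 = 6).
Octahedral (high-spin): t2g^4 e_g^2, CFSE = 4(−0.4) + 2(+0.6) = -0.4Δ_oct = -0.4 × 9125 = -3650 cm⁻¹.
Tetrahedral e^3 t2^3 gives -0.6Δₜ = -0.6 × (4/9) × 9125 = -2433 cm⁻¹.
OSPE = CFSE(oct) − CFSE(tet) = -3650 − (-2433) = -1217 cm⁻¹.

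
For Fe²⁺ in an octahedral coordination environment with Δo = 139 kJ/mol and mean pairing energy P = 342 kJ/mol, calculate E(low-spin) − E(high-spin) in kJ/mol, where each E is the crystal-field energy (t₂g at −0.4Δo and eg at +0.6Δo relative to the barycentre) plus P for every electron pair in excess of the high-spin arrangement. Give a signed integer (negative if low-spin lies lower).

406

Fe is in group 8, so Fe²⁺ is d⁶ (8 − 2 = 6).
High-spin d⁶ fills as t₂g⁴ eg² with CFSE 4(−0.4) + 2(+0.6) = -0.4Δo = -56 kJ/mol.
Low-spin t₂g⁶ eg⁰ gives -2.4Δo = -334 kJ/mol, but forming 2 extra pairs costs 2P = 684 kJ/mol, so E(LS) = -334 + 684 = 350 kJ/mol.
The difference is 350 − (-56) = 406 kJ/mol, so high-spin lies lower.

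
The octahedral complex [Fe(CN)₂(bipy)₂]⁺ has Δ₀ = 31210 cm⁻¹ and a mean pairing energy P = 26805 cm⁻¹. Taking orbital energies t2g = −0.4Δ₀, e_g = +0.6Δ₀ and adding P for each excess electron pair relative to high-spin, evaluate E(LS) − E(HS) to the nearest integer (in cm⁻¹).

Ligand charges: 2×(-1) from CN⁻ and 2×(+0) from bipy sum to -2; with overall charge +1, Fe is +3.
Fe sits in group 8; removing 3 electrons leaves Fe³⁺ with 8 − 3 = 5 d electrons.
High-spin: t2g^3 e_g^2, CFSE = 0.0Δ₀ = 0 cm⁻¹.
Low-spin t2g^5 e_g^0 gives -2.0Δ₀ = -62420 cm⁻¹, but forming 2 extra pairs costs 2P = 53610 cm⁻¹, so E(LS) = -62420 + 53610 = -8810 cm⁻¹.
Thus E(LS) − E(HS) = -8810 cm⁻¹.

-8810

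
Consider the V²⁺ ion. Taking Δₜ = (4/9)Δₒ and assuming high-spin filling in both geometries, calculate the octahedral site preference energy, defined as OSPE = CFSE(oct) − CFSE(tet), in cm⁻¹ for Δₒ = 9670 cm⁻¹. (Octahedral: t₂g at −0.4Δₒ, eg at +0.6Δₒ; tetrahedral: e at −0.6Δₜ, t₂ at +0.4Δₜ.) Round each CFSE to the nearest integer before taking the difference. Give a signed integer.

-8166

Group 5 minus oxidation state +2 gives a d³ configuration for V²⁺.
In an octahedral site d³ (HS) is t₂g³ eg⁰, giving CFSE(oct) = -1.2Δₒ = -11604 cm⁻¹.
Tetrahedral: e² t₂¹, CFSE = 2(−0.6) + 1(+0.4) = -0.8Δₜ = -0.8 × (4/9) × 9670 = -3438 cm⁻¹.
Subtracting, OSPE = -11604 − (-3438) = -8166 cm⁻¹.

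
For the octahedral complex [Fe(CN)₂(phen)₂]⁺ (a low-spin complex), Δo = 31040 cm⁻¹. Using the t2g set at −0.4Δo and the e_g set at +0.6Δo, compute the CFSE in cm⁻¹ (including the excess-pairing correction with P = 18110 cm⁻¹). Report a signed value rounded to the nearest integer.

-25860

Ligand charges: 2×(-1) from CN⁻ and 2×(+0) from phen sum to -2; with overall charge +1, Fe is +3.
Fe³⁺: group 8, so d-count = 8 − 3 = 5.
Electron filling gives t2g^5 e_g^0.
The orbital stabilization is -2.0Δo = -2.0 × 31040 = -62080 cm⁻¹.
Pairing penalty: 2 pairs vs 0 in the high-spin reference → 2 extra × P = 36220 cm⁻¹.
Combining: -62080 + 36220 = -25860 cm⁻¹.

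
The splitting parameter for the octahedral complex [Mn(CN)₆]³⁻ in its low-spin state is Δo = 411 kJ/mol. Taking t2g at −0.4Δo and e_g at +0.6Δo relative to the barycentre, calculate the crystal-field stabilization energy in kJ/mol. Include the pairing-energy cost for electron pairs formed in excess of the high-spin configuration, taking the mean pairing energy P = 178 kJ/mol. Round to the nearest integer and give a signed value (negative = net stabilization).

-480

Each CN⁻ contributes -1; 6 × (-1) = -6. With overall charge -3, Mn is in the +3 oxidation state.
Mn is in group 7, so Mn³⁺ is d⁴ (7 − 3 = 4).
Configuration: t2g^4 e_g^0.
CFSE(orbital) = 4×(-0.4Δo) + 0×(0.6Δo) = -1.6Δo; with Δo = 411 kJ/mol that is -658 kJ/mol.
High-spin d⁴ would be t2g^3 e_g^1 with 0 pairs; low-spin has 1, so 1 excess pair costs +1P = +178 kJ/mol.
Net CFSE = -658 + 178 = -480 kJ/mol.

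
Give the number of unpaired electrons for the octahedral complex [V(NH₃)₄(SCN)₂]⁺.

2

Ligand charges: 4×(+0) from NH₃ and 2×(-1) from SCN⁻ sum to -2; with overall charge +1, V is +3.
V³⁺: group 5, so d-count = 5 − 3 = 2.
Configuration: t₂g² eg⁰, giving 2 unpaired electrons.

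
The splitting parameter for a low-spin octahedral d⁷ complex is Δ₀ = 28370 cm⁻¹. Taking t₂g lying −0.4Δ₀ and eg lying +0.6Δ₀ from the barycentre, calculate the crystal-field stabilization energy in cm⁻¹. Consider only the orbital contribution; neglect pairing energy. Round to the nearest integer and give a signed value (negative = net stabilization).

-51066

Configuration: t₂g⁶ eg¹.
The orbital stabilization is -1.8Δ₀ = -1.8 × 28370 = -51066 cm⁻¹.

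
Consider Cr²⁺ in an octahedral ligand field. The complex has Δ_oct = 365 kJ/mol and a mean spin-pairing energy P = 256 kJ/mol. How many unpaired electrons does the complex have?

Cr sits in group 6; removing 2 electrons leaves Cr²⁺ with 6 − 2 = 4 d electrons.
Here Δ_oct > P (365 > 256), so the low-spin state is favoured.
That gives t₂g⁴ eg⁰.
Unpaired electrons: 2.

2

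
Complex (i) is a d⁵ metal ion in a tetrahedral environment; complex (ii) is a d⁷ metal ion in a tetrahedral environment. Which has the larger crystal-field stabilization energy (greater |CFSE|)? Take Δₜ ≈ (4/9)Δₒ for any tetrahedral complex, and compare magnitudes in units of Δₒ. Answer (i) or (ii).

(i): Tetrahedral fields are weak (Δₜ ≈ 4/9 Δₒ), so electrons fill high-spin; e² t₂³, CFSE = 0.0Δₜ ≈ 0.00Δₒ.
(ii): Tetrahedral fields are weak (Δₜ ≈ 4/9 Δₒ), so electrons fill high-spin; e⁴ t₂³, CFSE = -1.2Δₜ ≈ -0.53Δₒ.
So (ii) has the larger |CFSE|.

(ii)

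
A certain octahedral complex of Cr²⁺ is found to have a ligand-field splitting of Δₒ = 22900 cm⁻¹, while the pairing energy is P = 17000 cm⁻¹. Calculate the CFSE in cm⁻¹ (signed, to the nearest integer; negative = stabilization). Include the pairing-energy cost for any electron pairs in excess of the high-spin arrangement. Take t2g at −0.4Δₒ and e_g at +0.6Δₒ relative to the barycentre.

-19640

Group 6 minus oxidation state +2 gives a d⁴ configuration for Cr²⁺.
Since Δₒ = 22900 cm⁻¹ > P = 17000 cm⁻¹, the complex adopts the low-spin configuration.
That gives t2g^4 e_g^0.
Orbital CFSE = -1.6Δₒ = -1.6 × 22900 = -36640 cm⁻¹.
Excess pairs vs high-spin: 1 − 0 = 1; pairing cost = +17000 cm⁻¹.
Net CFSE = -36640 + 17000 = -19640 cm⁻¹.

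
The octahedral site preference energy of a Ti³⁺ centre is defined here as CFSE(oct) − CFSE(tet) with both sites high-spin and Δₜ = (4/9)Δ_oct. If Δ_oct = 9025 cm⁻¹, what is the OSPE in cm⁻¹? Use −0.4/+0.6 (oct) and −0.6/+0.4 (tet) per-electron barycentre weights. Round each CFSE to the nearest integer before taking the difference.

Ti³⁺: group 4, so d-count = 4 − 3 = 1.
Octahedral (high-spin): t₂g¹ eg⁰, CFSE = 1(−0.4) + 0(+0.6) = -0.4Δ_oct = -0.4 × 9025 = -3610 cm⁻¹.
Tetrahedral: e¹ t₂⁰, CFSE = 1(−0.6) + 0(+0.4) = -0.6Δₜ = -0.6 × (4/9) × 9025 = -2407 cm⁻¹.
OSPE = CFSE(oct) − CFSE(tet) = -3610 − (-2407) = -1203 cm⁻¹.

-1203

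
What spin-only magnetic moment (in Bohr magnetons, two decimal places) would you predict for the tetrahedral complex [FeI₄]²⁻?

4.90 Bohr magnetons

Each I⁻ contributes -1; 4 × (-1) = -4. With overall charge -2, Fe is in the +2 oxidation state.
Fe sits in group 8; removing 2 electrons leaves Fe²⁺ with 8 − 2 = 6 d electrons.
With tetrahedral geometry the complex is necessarily high-spin.
Configuration: e^3 t2^3 → 4 unpaired electrons.
μ(spin-only) = √[4(4+2)] = √24 ≈ 4.90 Bohr magnetons.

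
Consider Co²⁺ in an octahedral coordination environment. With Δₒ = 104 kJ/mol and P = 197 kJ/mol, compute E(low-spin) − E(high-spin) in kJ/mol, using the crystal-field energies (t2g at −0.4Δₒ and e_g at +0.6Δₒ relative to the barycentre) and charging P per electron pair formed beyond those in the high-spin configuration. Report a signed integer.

93

Co sits in group 9; removing 2 electrons leaves Co²⁺ with 9 − 2 = 7 d electrons.
In the high-spin limit (t2g^5 e_g^2) the orbital term is -0.8Δₒ = -83 kJ/mol, with no excess pairing.
For low-spin the configuration is t2g^6 e_g^1: orbital energy -1.8 × 104 = -187 kJ/mol, and 1 additional pair relative to high-spin adds 197 kJ/mol, giving 10 kJ/mol.
The difference is 10 − (-83) = 93 kJ/mol, so high-spin lies lower.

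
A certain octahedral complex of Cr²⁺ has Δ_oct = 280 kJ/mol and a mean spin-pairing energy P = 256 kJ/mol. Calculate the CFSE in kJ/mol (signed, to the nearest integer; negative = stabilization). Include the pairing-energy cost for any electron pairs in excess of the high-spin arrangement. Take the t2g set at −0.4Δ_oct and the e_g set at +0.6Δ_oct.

Cr sits in group 6; removing 2 electrons leaves Cr²⁺ with 6 − 2 = 4 d electrons.
Since Δ_oct = 280 kJ/mol > P = 256 kJ/mol, the complex adopts the low-spin configuration.
That gives t2g^4 e_g^0.
Orbital CFSE = -1.6Δ_oct = -1.6 × 280 = -448 kJ/mol.
Excess pairs vs high-spin: 1 − 0 = 1; pairing cost = +256 kJ/mol.
Net CFSE = -448 + 256 = -192 kJ/mol.

-192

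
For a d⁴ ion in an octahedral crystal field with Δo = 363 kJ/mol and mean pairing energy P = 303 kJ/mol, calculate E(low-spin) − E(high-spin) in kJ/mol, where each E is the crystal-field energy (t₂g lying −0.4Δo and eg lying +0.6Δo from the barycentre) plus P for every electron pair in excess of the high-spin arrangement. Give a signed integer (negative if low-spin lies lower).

High-spin: t₂g³ eg¹, CFSE = -0.6Δo = -218 kJ/mol.
For low-spin the configuration is t₂g⁴ eg⁰: orbital energy -1.6 × 363 = -581 kJ/mol, and 1 additional pair relative to high-spin adds 303 kJ/mol, giving -278 kJ/mol.
E(LS) − E(HS) = -278 − (-218) = -60 kJ/mol.

-60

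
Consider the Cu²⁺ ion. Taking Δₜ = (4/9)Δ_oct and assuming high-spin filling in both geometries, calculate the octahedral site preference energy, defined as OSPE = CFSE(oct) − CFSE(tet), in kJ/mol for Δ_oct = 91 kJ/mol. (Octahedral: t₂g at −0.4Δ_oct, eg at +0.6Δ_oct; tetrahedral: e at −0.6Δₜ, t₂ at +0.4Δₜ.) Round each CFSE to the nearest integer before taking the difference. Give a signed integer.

-39

Cu²⁺: group 11, so d-count = 11 − 2 = 9.
In an octahedral site d⁹ (HS) is t2g^6 e_g^3, giving CFSE(oct) = -0.6Δ_oct = -55 kJ/mol.
Tetrahedral e^4 t2^5 gives -0.4Δₜ = -0.4 × (4/9) × 91 = -16 kJ/mol.
Subtracting, OSPE = -55 − (-16) = -39 kJ/mol.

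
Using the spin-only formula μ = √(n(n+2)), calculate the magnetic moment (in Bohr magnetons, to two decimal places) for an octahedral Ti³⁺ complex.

Group 4 minus oxidation state +3 gives a d¹ configuration for Ti³⁺.
For octahedral d¹ the high- and low-spin configurations coincide.
Configuration: t2g^1 e_g^0 → 1 unpaired electron.
μ(spin-only) = √[1(1+2)] = √3 ≈ 1.73 Bohr magnetons.

1.73 Bohr magnetons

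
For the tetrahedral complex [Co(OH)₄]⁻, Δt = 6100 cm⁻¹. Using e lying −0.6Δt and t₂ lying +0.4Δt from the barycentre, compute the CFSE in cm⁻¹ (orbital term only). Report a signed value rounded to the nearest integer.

Each OH⁻ contributes -1; 4 × (-1) = -4. With overall charge -1, Co is in the +3 oxidation state.
Co³⁺: group 9, so d-count = 9 − 3 = 6.
Tetrahedral splitting is small, so the complex is high-spin.
The d⁶ electrons fill as e³ t₂³.
The orbital stabilization is -0.6Δt = -0.6 × 6100 = -3660 cm⁻¹.

-3660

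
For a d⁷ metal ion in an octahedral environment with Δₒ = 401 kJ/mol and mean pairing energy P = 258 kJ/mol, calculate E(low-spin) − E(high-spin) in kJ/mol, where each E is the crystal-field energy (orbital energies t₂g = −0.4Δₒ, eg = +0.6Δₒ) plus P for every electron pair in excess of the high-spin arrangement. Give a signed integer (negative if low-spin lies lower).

-143

High-spin d⁷ fills as t₂g⁵ eg² with CFSE 5(−0.4) + 2(+0.6) = -0.8Δₒ = -321 kJ/mol.
Low-spin: t₂g⁶ eg¹, orbital CFSE = -1.8Δₒ = -722 kJ/mol; plus 1 excess pair × P = +258 kJ/mol; total -464 kJ/mol.
The difference is -464 − (-321) = -143 kJ/mol, so low-spin lies lower.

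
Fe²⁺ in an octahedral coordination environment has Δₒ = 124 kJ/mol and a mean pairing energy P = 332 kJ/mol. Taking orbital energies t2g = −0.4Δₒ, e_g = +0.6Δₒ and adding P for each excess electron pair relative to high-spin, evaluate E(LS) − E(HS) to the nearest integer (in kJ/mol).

Fe²⁺: group 8, so d-count = 8 − 2 = 6.
High-spin d⁶ fills as t2g^4 e_g^2 with CFSE 4(−0.4) + 2(+0.6) = -0.4Δₒ = -50 kJ/mol.
Low-spin: t2g^6 e_g^0, orbital CFSE = -2.4Δₒ = -298 kJ/mol; plus 2 excess pairs × P = +664 kJ/mol; total 366 kJ/mol.
The difference is 366 − (-50) = 416 kJ/mol, so high-spin lies lower.

416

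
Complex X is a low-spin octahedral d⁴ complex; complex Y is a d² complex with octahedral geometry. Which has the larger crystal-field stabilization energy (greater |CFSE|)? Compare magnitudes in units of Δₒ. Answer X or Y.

X: t₂g⁴ eg⁰, CFSE = -1.6Δₒ.
Y: t2g^2 e_g^0, CFSE = -0.8Δₒ.
So X has the larger |CFSE|.

X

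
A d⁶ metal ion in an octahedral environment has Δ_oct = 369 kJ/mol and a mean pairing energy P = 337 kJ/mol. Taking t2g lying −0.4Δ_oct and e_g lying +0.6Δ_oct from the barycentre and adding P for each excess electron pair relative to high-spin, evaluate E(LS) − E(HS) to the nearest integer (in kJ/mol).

High-spin: t2g^4 e_g^2, CFSE = -0.4Δ_oct = -148 kJ/mol.
Low-spin: t2g^6 e_g^0, orbital CFSE = -2.4Δ_oct = -886 kJ/mol; plus 2 excess pairs × P = +674 kJ/mol; total -212 kJ/mol.
Thus E(LS) − E(HS) = -64 kJ/mol.

-64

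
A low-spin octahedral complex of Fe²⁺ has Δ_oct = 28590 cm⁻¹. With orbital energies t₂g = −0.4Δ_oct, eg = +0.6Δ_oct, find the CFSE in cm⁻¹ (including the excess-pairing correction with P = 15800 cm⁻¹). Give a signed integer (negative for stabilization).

Group 8 minus oxidation state +2 gives a d⁶ configuration for Fe²⁺.
Electron filling gives t₂g⁶ eg⁰.
CFSE(orbital) = 6×(-0.4Δ_oct) + 0×(0.6Δ_oct) = -2.4Δ_oct; with Δ_oct = 28590 cm⁻¹ that is -68616 cm⁻¹.
Pairing penalty: 3 pairs vs 1 in the high-spin reference → 2 extra × P = 31600 cm⁻¹.
Net CFSE = -68616 + 31600 = -37016 cm⁻¹.

-37016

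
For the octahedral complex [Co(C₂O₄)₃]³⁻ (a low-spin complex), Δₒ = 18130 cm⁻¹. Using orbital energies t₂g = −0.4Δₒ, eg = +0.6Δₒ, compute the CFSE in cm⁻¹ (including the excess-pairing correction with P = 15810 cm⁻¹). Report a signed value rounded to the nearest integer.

Each C₂O₄²⁻ contributes -2; 3 × (-2) = -6. With overall charge -3, Co is in the +3 oxidation state.
Co sits in group 9; removing 3 electrons leaves Co³⁺ with 9 − 3 = 6 d electrons.
The d⁶ electrons fill as t₂g⁶ eg⁰.
Orbital CFSE = 6(-0.4) + 0(0.6) = -2.4Δₒ = -2.4 × 18130 = -43512 cm⁻¹.
High-spin d⁶ would be t₂g⁴ eg² with 1 pair; low-spin has 3, so 2 excess pairs cost +2P = +31620 cm⁻¹.
Combining: -43512 + 31620 = -11892 cm⁻¹.

-11892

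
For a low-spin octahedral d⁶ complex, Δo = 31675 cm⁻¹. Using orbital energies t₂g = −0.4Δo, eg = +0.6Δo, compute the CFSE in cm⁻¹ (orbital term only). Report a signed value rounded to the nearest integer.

-76020

Electron filling gives t₂g⁶ eg⁰.
Orbital CFSE = 6(-0.4) + 0(0.6) = -2.4Δo = -2.4 × 31675 = -76020 cm⁻¹.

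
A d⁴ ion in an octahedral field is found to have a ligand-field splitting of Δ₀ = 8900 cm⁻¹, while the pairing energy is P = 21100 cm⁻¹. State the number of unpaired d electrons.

Δ₀ < P, so pairing is avoided: the ground state is high-spin.
Configuration: t₂g³ eg¹.
Unpaired electrons: 4.

4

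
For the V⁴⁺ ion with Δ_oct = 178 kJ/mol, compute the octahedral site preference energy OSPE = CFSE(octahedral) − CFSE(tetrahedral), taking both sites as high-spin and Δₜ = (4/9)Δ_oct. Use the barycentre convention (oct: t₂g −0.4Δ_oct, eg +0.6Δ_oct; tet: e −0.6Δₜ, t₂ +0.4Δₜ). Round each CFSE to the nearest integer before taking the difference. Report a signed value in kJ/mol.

-24

V⁴⁺: group 5, so d-count = 5 − 4 = 1.
In an octahedral site d¹ (HS) is t₂g¹ eg⁰, giving CFSE(oct) = -0.4Δ_oct = -71 kJ/mol.
Tetrahedral: e¹ t₂⁰, CFSE = 1(−0.6) + 0(+0.4) = -0.6Δₜ = -0.6 × (4/9) × 178 = -47 kJ/mol.
Subtracting, OSPE = -71 − (-47) = -24 kJ/mol.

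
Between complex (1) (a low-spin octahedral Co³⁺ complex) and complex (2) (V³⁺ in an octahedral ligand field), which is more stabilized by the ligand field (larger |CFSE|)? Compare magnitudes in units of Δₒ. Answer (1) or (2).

(1)

(1): Co is in group 9, so Co³⁺ is d⁶ (9 − 3 = 6); t2g^6 e_g^0, CFSE = -2.4Δₒ.
(2): Group 5 minus oxidation state +3 gives a d² configuration for V³⁺; t₂g² eg⁰, CFSE = -0.8Δₒ.
So (1) has the larger |CFSE|.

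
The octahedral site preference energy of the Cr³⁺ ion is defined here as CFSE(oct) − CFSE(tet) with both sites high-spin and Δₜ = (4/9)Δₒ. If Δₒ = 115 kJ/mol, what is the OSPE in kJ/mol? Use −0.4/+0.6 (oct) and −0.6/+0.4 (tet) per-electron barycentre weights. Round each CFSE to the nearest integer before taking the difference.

-97

Cr³⁺: group 6, so d-count = 6 − 3 = 3.
In an octahedral site d³ (HS) is t2g^3 e_g^0, giving CFSE(oct) = -1.2Δₒ = -138 kJ/mol.
Tetrahedral e^2 t2^1 gives -0.8Δₜ = -0.8 × (4/9) × 115 = -41 kJ/mol.
OSPE = -138 − (-41) = -97 kJ/mol.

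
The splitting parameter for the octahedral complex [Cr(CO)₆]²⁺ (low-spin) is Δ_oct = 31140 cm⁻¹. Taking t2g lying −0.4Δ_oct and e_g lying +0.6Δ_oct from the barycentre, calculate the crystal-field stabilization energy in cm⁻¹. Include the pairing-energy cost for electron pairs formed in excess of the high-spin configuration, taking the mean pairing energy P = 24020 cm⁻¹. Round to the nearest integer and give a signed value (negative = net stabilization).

CO is neutral, so the +2 overall charge sits on Cr: oxidation state +2.
Group 6 minus oxidation state +2 gives a d⁴ configuration for Cr²⁺.
Configuration: t2g^4 e_g^0.
The orbital stabilization is -1.6Δ_oct = -1.6 × 31140 = -49824 cm⁻¹.
High-spin d⁴ would be t2g^3 e_g^1 with 0 pairs; low-spin has 1, so 1 excess pair costs +1P = +24020 cm⁻¹.
Overall CFSE = -49824 + 24020 = -25804 cm⁻¹.

-25804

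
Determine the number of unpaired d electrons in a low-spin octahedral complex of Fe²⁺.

Fe sits in group 8; removing 2 electrons leaves Fe²⁺ with 8 − 2 = 6 d electrons.
Configuration: t₂g⁶ eg⁰, giving 0 unpaired electrons.

0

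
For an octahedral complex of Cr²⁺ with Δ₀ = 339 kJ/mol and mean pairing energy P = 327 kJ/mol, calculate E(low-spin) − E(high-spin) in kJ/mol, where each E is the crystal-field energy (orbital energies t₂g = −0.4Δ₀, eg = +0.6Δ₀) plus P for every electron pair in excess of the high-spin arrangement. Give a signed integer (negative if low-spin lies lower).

-12

Cr²⁺: group 6, so d-count = 6 − 2 = 4.
In the high-spin limit (t₂g³ eg¹) the orbital term is -0.6Δ₀ = -203 kJ/mol, with no excess pairing.
Low-spin t₂g⁴ eg⁰ gives -1.6Δ₀ = -542 kJ/mol, but forming 1 extra pair costs 1P = 327 kJ/mol, so E(LS) = -542 + 327 = -215 kJ/mol.
The difference is -215 − (-203) = -12 kJ/mol, so low-spin lies lower.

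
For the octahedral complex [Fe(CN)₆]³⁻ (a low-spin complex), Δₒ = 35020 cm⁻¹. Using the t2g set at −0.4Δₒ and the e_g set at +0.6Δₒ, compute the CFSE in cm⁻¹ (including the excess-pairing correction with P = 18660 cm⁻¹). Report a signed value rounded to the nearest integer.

Each CN⁻ contributes -1; 6 × (-1) = -6. With overall charge -3, Fe is in the +3 oxidation state.
Fe sits in group 8; removing 3 electrons leaves Fe³⁺ with 8 − 3 = 5 d electrons.
The d⁵ electrons fill as t2g^5 e_g^0.
The orbital stabilization is -2.0Δₒ = -2.0 × 35020 = -70040 cm⁻¹.
High-spin d⁵ would be t2g^3 e_g^2 with 0 pairs; low-spin has 2, so 2 excess pairs cost +2P = +37320 cm⁻¹.
Net CFSE = -70040 + 37320 = -32720 cm⁻¹.

-32720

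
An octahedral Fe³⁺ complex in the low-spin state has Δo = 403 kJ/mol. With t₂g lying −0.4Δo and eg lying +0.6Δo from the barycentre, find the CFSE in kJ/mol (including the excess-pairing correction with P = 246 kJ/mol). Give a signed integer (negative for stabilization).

-314

Group 8 minus oxidation state +3 gives a d⁵ configuration for Fe³⁺.
The d⁵ electrons fill as t₂g⁵ eg⁰.
The orbital stabilization is -2.0Δo = -2.0 × 403 = -806 kJ/mol.
Relative to high-spin t₂g³ eg² (0 paired), the low-spin configuration has 2 additional pairs, contributing +2 × 246 = +492 kJ/mol.
Combining: -806 + 492 = -314 kJ/mol.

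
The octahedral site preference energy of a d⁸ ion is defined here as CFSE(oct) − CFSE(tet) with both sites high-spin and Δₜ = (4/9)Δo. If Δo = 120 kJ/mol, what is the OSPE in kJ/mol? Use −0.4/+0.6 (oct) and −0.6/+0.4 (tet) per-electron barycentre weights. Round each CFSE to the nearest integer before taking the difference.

-101

In an octahedral site d⁸ (HS) is t₂g⁶ eg², giving CFSE(oct) = -1.2Δo = -144 kJ/mol.
Tetrahedral e⁴ t₂⁴ gives -0.8Δₜ = -0.8 × (4/9) × 120 = -43 kJ/mol.
OSPE = -144 − (-43) = -101 kJ/mol.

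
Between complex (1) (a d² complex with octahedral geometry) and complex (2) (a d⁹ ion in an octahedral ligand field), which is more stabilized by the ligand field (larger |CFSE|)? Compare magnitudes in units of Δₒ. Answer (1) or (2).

(1): For octahedral d² the high- and low-spin configurations coincide; t₂g² eg⁰, CFSE = -0.8Δₒ.
(2): t₂g⁶ eg³, CFSE = -0.6Δₒ.
So (1) has the larger |CFSE|.

(1)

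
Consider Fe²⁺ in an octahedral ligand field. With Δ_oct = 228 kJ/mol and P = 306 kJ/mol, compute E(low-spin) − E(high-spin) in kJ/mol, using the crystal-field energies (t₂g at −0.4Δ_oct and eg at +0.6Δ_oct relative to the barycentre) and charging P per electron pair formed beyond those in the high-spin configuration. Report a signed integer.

156

Fe sits in group 8; removing 2 electrons leaves Fe²⁺ with 8 − 2 = 6 d electrons.
High-spin: t₂g⁴ eg², CFSE = -0.4Δ_oct = -91 kJ/mol.
For low-spin the configuration is t₂g⁶ eg⁰: orbital energy -2.4 × 228 = -547 kJ/mol, and 2 additional pairs relative to high-spin add 612 kJ/mol, giving 65 kJ/mol.
E(LS) − E(HS) = 65 − (-91) = 156 kJ/mol.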